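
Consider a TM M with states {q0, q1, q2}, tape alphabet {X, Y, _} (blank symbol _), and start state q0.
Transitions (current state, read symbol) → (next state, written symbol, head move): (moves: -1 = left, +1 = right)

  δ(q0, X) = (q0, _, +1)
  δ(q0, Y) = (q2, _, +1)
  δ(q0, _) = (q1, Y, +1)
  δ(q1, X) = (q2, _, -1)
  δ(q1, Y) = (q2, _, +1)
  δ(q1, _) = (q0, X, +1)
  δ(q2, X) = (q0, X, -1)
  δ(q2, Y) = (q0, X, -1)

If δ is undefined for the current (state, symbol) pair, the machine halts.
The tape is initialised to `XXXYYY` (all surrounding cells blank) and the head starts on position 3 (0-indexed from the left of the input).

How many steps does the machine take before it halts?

9

state=q0 head=3 tape=XXX[Y]YY_   (q0,Y)→(q2,_,+1)
state=q2 head=4 tape=XXX_[Y]Y_   (q2,Y)→(q0,X,-1)
state=q0 head=3 tape=XXX[_]XY_   (q0,_)→(q1,Y,+1)
state=q1 head=4 tape=XXXY[X]Y_   (q1,X)→(q2,_,-1)
state=q2 head=3 tape=XXX[Y]_Y_   (q2,Y)→(q0,X,-1)
state=q0 head=2 tape=XX[X]X_Y_   (q0,X)→(q0,_,+1)
state=q0 head=3 tape=XX_[X]_Y_   (q0,X)→(q0,_,+1)
state=q0 head=4 tape=XX__[_]Y_   (q0,_)→(q1,Y,+1)
state=q1 head=5 tape=XX__Y[Y]_   (q1,Y)→(q2,_,+1)
state=q2 head=6 tape=XX__Y_[_]
M halts after 9 transitions.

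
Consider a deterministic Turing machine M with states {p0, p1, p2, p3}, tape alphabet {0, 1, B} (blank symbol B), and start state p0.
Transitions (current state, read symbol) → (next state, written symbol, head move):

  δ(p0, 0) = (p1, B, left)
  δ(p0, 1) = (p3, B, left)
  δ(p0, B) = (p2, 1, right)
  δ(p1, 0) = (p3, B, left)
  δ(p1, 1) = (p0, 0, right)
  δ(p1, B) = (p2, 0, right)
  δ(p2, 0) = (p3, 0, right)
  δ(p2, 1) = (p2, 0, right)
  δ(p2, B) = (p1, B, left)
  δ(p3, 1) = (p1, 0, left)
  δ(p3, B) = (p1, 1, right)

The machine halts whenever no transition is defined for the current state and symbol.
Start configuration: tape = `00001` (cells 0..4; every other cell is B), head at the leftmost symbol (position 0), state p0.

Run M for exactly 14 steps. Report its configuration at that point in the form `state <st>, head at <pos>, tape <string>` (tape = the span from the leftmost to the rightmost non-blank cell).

state p3, head at 2, tape 00100001

p0 | BBB[0]0001   read 0 → write B, move left, go to p1
p1 | BB[B]B0001   read B → write 0, move right, go to p2
p2 | BB0[B]0001   read B → write B, move left, go to p1
p1 | BB[0]B0001   read 0 → write B, move left, go to p3
p3 | B[B]BB0001   read B → write 1, move right, go to p1
p1 | B1[B]B0001   read B → write 0, move right, go to p2
p2 | B10[B]0001   read B → write B, move left, go to p1
p1 | B1[0]B0001   read 0 → write B, move left, go to p3
p3 | B[1]BB0001   read 1 → write 0, move left, go to p1
p1 | [B]0BB0001   read B → write 0, move right, go to p2
p2 | 0[0]BB0001   read 0 → write 0, move right, go to p3
p3 | 00[B]B0001   read B → write 1, move right, go to p1
p1 | 001[B]0001   read B → write 0, move right, go to p2
p2 | 0010[0]001   read 0 → write 0, move right, go to p3
p3 | 00100[0]01
After 14 steps: state p3, head at 2, tape 00100001.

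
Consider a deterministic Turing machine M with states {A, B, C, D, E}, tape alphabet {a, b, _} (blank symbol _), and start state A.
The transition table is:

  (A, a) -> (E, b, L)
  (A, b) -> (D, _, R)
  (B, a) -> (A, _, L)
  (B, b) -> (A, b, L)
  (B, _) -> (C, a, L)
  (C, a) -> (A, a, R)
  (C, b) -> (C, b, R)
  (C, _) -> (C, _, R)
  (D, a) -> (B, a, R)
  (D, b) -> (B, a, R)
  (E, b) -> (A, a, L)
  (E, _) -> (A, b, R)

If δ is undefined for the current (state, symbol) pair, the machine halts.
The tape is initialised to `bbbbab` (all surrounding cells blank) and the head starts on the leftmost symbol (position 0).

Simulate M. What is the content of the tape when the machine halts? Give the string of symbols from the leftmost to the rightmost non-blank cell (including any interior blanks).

bbb__b

state=A head=0 tape=[b]bbbab   (A,b)→(D,_,R)
state=D head=1 tape=_[b]bbab   (D,b)→(B,a,R)
state=B head=2 tape=_a[b]bab   (B,b)→(A,b,L)
state=A head=1 tape=_[a]bbab   (A,a)→(E,b,L)
state=E head=0 tape=[_]bbbab   (E,_)→(A,b,R)
state=A head=1 tape=b[b]bbab   (A,b)→(D,_,R)
state=D head=2 tape=b_[b]bab   (D,b)→(B,a,R)
state=B head=3 tape=b_a[b]ab   (B,b)→(A,b,L)
state=A head=2 tape=b_[a]bab   (A,a)→(E,b,L)
state=E head=1 tape=b[_]bbab   (E,_)→(A,b,R)
state=A head=2 tape=bb[b]bab   (A,b)→(D,_,R)
state=D head=3 tape=bb_[b]ab   (D,b)→(B,a,R)
state=B head=4 tape=bb_a[a]b   (B,a)→(A,_,L)
state=A head=3 tape=bb_[a]_b   (A,a)→(E,b,L)
state=E head=2 tape=bb[_]b_b   (E,_)→(A,b,R)
state=A head=3 tape=bbb[b]_b   (A,b)→(D,_,R)
state=D head=4 tape=bbb_[_]b
The non-blank tape span at halt is bbb__b.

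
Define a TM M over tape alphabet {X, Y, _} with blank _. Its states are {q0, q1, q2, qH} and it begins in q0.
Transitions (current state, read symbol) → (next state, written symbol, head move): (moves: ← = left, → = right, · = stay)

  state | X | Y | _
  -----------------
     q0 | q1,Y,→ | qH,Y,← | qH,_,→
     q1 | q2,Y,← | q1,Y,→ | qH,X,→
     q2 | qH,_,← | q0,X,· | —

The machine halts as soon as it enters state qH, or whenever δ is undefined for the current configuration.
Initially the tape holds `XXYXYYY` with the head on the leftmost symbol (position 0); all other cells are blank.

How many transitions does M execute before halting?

14

q0 | [X]XYXYYY__   read X → write Y, move →, go to q1
q1 | Y[X]YXYYY__   read X → write Y, move ←, go to q2
q2 | [Y]YYXYYY__   read Y → write X, move ·, go to q0
q0 | [X]YYXYYY__   read X → write Y, move →, go to q1
q1 | Y[Y]YXYYY__   read Y → write Y, move →, go to q1
q1 | YY[Y]XYYY__   read Y → write Y, move →, go to q1
q1 | YYY[X]YYY__   read X → write Y, move ←, go to q2
q2 | YY[Y]YYYY__   read Y → write X, move ·, go to q0
q0 | YY[X]YYYY__   read X → write Y, move →, go to q1
q1 | YYY[Y]YYY__   read Y → write Y, move →, go to q1
q1 | YYYY[Y]YY__   read Y → write Y, move →, go to q1
q1 | YYYYY[Y]Y__   read Y → write Y, move →, go to q1
q1 | YYYYYY[Y]__   read Y → write Y, move →, go to q1
q1 | YYYYYYY[_]_   read _ → write X, move →, go to qH
qH | YYYYYYYX[_]
M halts after 14 transitions.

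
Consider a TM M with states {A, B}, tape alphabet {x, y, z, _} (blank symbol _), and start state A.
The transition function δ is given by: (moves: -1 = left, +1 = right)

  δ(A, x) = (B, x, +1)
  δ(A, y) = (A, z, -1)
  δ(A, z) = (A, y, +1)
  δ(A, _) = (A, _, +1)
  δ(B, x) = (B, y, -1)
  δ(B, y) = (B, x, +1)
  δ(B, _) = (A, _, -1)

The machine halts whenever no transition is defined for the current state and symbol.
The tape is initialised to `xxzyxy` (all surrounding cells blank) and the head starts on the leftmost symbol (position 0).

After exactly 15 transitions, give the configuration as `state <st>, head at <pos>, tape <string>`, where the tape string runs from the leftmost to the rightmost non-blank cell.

state A, head at 3, tape yyyyxy

A | __[x]xzyxy   read x → write x, move +1, go to B
B | __x[x]zyxy   read x → write y, move -1, go to B
B | __[x]yzyxy   read x → write y, move -1, go to B
B | _[_]yyzyxy   read _ → write _, move -1, go to A
A | [_]_yyzyxy   read _ → write _, move +1, go to A
A | _[_]yyzyxy   read _ → write _, move +1, go to A
A | __[y]yzyxy   read y → write z, move -1, go to A
A | _[_]zyzyxy   read _ → write _, move +1, go to A
A | __[z]yzyxy   read z → write y, move +1, go to A
A | __y[y]zyxy   read y → write z, move -1, go to A
A | __[y]zzyxy   read y → write z, move -1, go to A
A | _[_]zzzyxy   read _ → write _, move +1, go to A
A | __[z]zzyxy   read z → write y, move +1, go to A
A | __y[z]zyxy   read z → write y, move +1, go to A
A | __yy[z]yxy   read z → write y, move +1, go to A
A | __yyy[y]xy
After 15 steps: state A, head at 3, tape yyyyxy.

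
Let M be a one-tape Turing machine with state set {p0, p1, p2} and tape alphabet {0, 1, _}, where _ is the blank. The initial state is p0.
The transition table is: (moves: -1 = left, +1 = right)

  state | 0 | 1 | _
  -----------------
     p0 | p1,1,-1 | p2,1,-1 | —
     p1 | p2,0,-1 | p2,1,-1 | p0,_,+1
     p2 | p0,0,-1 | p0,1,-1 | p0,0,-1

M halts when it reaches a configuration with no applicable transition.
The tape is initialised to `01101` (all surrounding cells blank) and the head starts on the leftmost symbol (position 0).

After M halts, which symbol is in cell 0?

p0 | __[0]1101   read 0 → write 1, move -1, go to p1
p1 | _[_]11101   read _ → write _, move +1, go to p0
p0 | __[1]1101   read 1 → write 1, move -1, go to p2
p2 | _[_]11101   read _ → write 0, move -1, go to p0
p0 | [_]011101
Cell 0 holds 1 when M halts.

1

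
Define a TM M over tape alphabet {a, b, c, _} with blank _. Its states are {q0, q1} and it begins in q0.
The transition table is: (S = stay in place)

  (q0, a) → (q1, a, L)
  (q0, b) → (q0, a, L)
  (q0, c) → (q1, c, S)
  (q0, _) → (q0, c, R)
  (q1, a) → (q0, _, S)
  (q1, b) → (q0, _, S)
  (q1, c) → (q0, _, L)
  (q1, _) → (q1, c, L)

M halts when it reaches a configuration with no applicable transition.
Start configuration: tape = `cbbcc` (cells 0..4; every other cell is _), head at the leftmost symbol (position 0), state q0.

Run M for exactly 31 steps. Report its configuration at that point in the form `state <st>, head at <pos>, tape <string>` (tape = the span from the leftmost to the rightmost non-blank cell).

q0 | ____[c]bbcc   read c → write c, move S, go to q1
q1 | ____[c]bbcc   read c → write _, move L, go to q0
q0 | ___[_]_bbcc   read _ → write c, move R, go to q0
q0 | ___c[_]bbcc   read _ → write c, move R, go to q0
q0 | ___cc[b]bcc   read b → write a, move L, go to q0
q0 | ___c[c]abcc   read c → write c, move S, go to q1
q1 | ___c[c]abcc   read c → write _, move L, go to q0
q0 | ___[c]_abcc   read c → write c, move S, go to q1
q1 | ___[c]_abcc   read c → write _, move L, go to q0
q0 | __[_]__abcc   read _ → write c, move R, go to q0
q0 | __c[_]_abcc   read _ → write c, move R, go to q0
q0 | __cc[_]abcc   read _ → write c, move R, go to q0
q0 | __ccc[a]bcc   read a → write a, move L, go to q1
q1 | __cc[c]abcc   read c → write _, move L, go to q0
q0 | __c[c]_abcc   read c → write c, move S, go to q1
q1 | __c[c]_abcc   read c → write _, move L, go to q0
q0 | __[c]__abcc   read c → write c, move S, go to q1
q1 | __[c]__abcc   read c → write _, move L, go to q0
q0 | _[_]___abcc   read _ → write c, move R, go to q0
q0 | _c[_]__abcc   read _ → write c, move R, go to q0
q0 | _cc[_]_abcc   read _ → write c, move R, go to q0
q0 | _ccc[_]abcc   read _ → write c, move R, go to q0
q0 | _cccc[a]bcc   read a → write a, move L, go to q1
q1 | _ccc[c]abcc   read c → write _, move L, go to q0
q0 | _cc[c]_abcc   read c → write c, move S, go to q1
q1 | _cc[c]_abcc   read c → write _, move L, go to q0
q0 | _c[c]__abcc   read c → write c, move S, go to q1
q1 | _c[c]__abcc   read c → write _, move L, go to q0
q0 | _[c]___abcc   read c → write c, move S, go to q1
q1 | _[c]___abcc   read c → write _, move L, go to q0
q0 | [_]____abcc   read _ → write c, move R, go to q0
q0 | c[_]___abcc
After 31 steps: state q0, head at -3, tape c____abcc.

state q0, head at -3, tape c____abcc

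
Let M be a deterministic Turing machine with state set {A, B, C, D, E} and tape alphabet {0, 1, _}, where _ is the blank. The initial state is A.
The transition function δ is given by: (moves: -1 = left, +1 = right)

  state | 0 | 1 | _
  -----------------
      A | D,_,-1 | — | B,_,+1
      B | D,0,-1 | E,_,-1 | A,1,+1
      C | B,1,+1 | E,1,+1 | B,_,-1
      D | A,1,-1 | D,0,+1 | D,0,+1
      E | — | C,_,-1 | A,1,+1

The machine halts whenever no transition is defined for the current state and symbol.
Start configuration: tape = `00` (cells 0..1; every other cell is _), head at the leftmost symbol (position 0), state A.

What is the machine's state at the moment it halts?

A | __[0]0   read 0 → write _, move -1, go to D
D | _[_]_0   read _ → write 0, move +1, go to D
D | _0[_]0   read _ → write 0, move +1, go to D
D | _00[0]   read 0 → write 1, move -1, go to A
A | _0[0]1   read 0 → write _, move -1, go to D
D | _[0]_1   read 0 → write 1, move -1, go to A
A | [_]1_1   read _ → write _, move +1, go to B
B | _[1]_1   read 1 → write _, move -1, go to E
E | [_]__1   read _ → write 1, move +1, go to A
A | 1[_]_1   read _ → write _, move +1, go to B
B | 1_[_]1   read _ → write 1, move +1, go to A
A | 1_1[1]
No transition is defined for (A, 1); M halts in state A.

A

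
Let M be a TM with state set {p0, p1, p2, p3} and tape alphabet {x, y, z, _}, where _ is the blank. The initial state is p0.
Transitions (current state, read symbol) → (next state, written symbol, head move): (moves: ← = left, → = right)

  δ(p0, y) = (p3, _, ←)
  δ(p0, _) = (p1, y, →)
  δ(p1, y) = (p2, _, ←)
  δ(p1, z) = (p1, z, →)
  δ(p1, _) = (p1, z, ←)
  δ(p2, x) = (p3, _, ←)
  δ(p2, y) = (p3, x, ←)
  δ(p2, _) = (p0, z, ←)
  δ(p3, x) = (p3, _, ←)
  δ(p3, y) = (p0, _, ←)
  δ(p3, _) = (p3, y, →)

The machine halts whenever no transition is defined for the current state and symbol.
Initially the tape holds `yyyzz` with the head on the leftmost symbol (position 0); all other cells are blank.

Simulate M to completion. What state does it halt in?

state=p0 head=0 tape=____[y]yyzz   (p0,y)→(p3,_,←)
state=p3 head=-1 tape=___[_]_yyzz   (p3,_)→(p3,y,→)
state=p3 head=0 tape=___y[_]yyzz   (p3,_)→(p3,y,→)
state=p3 head=1 tape=___yy[y]yzz   (p3,y)→(p0,_,←)
state=p0 head=0 tape=___y[y]_yzz   (p0,y)→(p3,_,←)
state=p3 head=-1 tape=___[y]__yzz   (p3,y)→(p0,_,←)
state=p0 head=-2 tape=__[_]___yzz   (p0,_)→(p1,y,→)
state=p1 head=-1 tape=__y[_]__yzz   (p1,_)→(p1,z,←)
state=p1 head=-2 tape=__[y]z__yzz   (p1,y)→(p2,_,←)
state=p2 head=-3 tape=_[_]_z__yzz   (p2,_)→(p0,z,←)
state=p0 head=-4 tape=[_]z_z__yzz   (p0,_)→(p1,y,→)
state=p1 head=-3 tape=y[z]_z__yzz   (p1,z)→(p1,z,→)
state=p1 head=-2 tape=yz[_]z__yzz   (p1,_)→(p1,z,←)
state=p1 head=-3 tape=y[z]zz__yzz   (p1,z)→(p1,z,→)
state=p1 head=-2 tape=yz[z]z__yzz   (p1,z)→(p1,z,→)
state=p1 head=-1 tape=yzz[z]__yzz   (p1,z)→(p1,z,→)
state=p1 head=0 tape=yzzz[_]_yzz   (p1,_)→(p1,z,←)
state=p1 head=-1 tape=yzz[z]z_yzz   (p1,z)→(p1,z,→)
state=p1 head=0 tape=yzzz[z]_yzz   (p1,z)→(p1,z,→)
state=p1 head=1 tape=yzzzz[_]yzz   (p1,_)→(p1,z,←)
state=p1 head=0 tape=yzzz[z]zyzz   (p1,z)→(p1,z,→)
state=p1 head=1 tape=yzzzz[z]yzz   (p1,z)→(p1,z,→)
state=p1 head=2 tape=yzzzzz[y]zz   (p1,y)→(p2,_,←)
state=p2 head=1 tape=yzzzz[z]_zz
No transition is defined for (p2, z); M halts in state p2.

p2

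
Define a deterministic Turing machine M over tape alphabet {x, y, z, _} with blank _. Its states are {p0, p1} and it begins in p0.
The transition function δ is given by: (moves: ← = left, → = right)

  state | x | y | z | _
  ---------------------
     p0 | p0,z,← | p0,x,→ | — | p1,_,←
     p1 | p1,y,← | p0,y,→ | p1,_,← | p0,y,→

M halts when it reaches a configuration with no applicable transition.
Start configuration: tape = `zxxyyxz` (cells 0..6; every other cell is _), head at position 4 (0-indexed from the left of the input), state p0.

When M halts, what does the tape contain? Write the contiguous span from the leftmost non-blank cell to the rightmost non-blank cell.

zxxxzzz

p0 | zxxy[y]xz   read y → write x, move →, go to p0
p0 | zxxyx[x]z   read x → write z, move ←, go to p0
p0 | zxxy[x]zz   read x → write z, move ←, go to p0
p0 | zxx[y]zzz   read y → write x, move →, go to p0
p0 | zxxx[z]zz
The non-blank tape span at halt is zxxxzzz.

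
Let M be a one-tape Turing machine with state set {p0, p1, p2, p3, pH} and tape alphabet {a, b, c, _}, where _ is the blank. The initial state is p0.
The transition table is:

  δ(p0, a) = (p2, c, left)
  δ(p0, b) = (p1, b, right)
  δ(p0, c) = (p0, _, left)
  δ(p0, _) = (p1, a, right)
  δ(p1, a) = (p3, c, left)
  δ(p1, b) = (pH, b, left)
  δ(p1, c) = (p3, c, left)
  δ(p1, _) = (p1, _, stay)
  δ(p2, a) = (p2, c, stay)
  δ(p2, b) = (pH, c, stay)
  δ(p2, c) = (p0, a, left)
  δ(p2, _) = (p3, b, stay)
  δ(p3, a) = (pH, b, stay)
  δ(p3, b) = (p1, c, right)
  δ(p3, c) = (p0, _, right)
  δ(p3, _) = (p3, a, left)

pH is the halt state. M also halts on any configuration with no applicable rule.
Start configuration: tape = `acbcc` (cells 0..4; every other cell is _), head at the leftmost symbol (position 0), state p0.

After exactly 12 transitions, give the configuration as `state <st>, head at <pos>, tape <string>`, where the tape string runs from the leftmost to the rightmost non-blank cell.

state p1, head at 0, tape a_cbcc

state=p0 head=0 tape=_[a]cbcc   (p0,a)→(p2,c,left)
state=p2 head=-1 tape=[_]ccbcc   (p2,_)→(p3,b,stay)
state=p3 head=-1 tape=[b]ccbcc   (p3,b)→(p1,c,right)
state=p1 head=0 tape=c[c]cbcc   (p1,c)→(p3,c,left)
state=p3 head=-1 tape=[c]ccbcc   (p3,c)→(p0,_,right)
state=p0 head=0 tape=_[c]cbcc   (p0,c)→(p0,_,left)
state=p0 head=-1 tape=[_]_cbcc   (p0,_)→(p1,a,right)
state=p1 head=0 tape=a[_]cbcc   (p1,_)→(p1,_,stay)
state=p1 head=0 tape=a[_]cbcc   (p1,_)→(p1,_,stay)
state=p1 head=0 tape=a[_]cbcc   (p1,_)→(p1,_,stay)
state=p1 head=0 tape=a[_]cbcc   (p1,_)→(p1,_,stay)
state=p1 head=0 tape=a[_]cbcc   (p1,_)→(p1,_,stay)
state=p1 head=0 tape=a[_]cbcc
After 12 steps: state p1, head at 0, tape a_cbcc.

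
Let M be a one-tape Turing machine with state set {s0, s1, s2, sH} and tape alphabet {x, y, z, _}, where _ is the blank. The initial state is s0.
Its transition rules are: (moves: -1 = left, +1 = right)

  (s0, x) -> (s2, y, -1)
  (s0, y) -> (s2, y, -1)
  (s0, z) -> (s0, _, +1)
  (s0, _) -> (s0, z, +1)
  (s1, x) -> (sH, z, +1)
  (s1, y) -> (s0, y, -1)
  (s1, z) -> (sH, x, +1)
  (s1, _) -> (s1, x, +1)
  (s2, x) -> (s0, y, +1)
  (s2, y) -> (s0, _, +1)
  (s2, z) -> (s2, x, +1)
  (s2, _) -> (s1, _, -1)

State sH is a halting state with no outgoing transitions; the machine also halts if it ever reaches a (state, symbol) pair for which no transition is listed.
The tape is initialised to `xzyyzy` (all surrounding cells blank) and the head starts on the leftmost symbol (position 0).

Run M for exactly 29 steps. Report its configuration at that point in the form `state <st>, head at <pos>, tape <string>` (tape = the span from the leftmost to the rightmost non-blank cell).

state=s0 head=0 tape=_____[x]zyyzy   (s0,x)→(s2,y,-1)
state=s2 head=-1 tape=____[_]yzyyzy   (s2,_)→(s1,_,-1)
state=s1 head=-2 tape=___[_]_yzyyzy   (s1,_)→(s1,x,+1)
state=s1 head=-1 tape=___x[_]yzyyzy   (s1,_)→(s1,x,+1)
state=s1 head=0 tape=___xx[y]zyyzy   (s1,y)→(s0,y,-1)
state=s0 head=-1 tape=___x[x]yzyyzy   (s0,x)→(s2,y,-1)
state=s2 head=-2 tape=___[x]yyzyyzy   (s2,x)→(s0,y,+1)
state=s0 head=-1 tape=___y[y]yzyyzy   (s0,y)→(s2,y,-1)
state=s2 head=-2 tape=___[y]yyzyyzy   (s2,y)→(s0,_,+1)
state=s0 head=-1 tape=____[y]yzyyzy   (s0,y)→(s2,y,-1)
state=s2 head=-2 tape=___[_]yyzyyzy   (s2,_)→(s1,_,-1)
state=s1 head=-3 tape=__[_]_yyzyyzy   (s1,_)→(s1,x,+1)
state=s1 head=-2 tape=__x[_]yyzyyzy   (s1,_)→(s1,x,+1)
state=s1 head=-1 tape=__xx[y]yzyyzy   (s1,y)→(s0,y,-1)
state=s0 head=-2 tape=__x[x]yyzyyzy   (s0,x)→(s2,y,-1)
state=s2 head=-3 tape=__[x]yyyzyyzy   (s2,x)→(s0,y,+1)
state=s0 head=-2 tape=__y[y]yyzyyzy   (s0,y)→(s2,y,-1)
state=s2 head=-3 tape=__[y]yyyzyyzy   (s2,y)→(s0,_,+1)
state=s0 head=-2 tape=___[y]yyzyyzy   (s0,y)→(s2,y,-1)
state=s2 head=-3 tape=__[_]yyyzyyzy   (s2,_)→(s1,_,-1)
state=s1 head=-4 tape=_[_]_yyyzyyzy   (s1,_)→(s1,x,+1)
state=s1 head=-3 tape=_x[_]yyyzyyzy   (s1,_)→(s1,x,+1)
state=s1 head=-2 tape=_xx[y]yyzyyzy   (s1,y)→(s0,y,-1)
state=s0 head=-3 tape=_x[x]yyyzyyzy   (s0,x)→(s2,y,-1)
state=s2 head=-4 tape=_[x]yyyyzyyzy   (s2,x)→(s0,y,+1)
state=s0 head=-3 tape=_y[y]yyyzyyzy   (s0,y)→(s2,y,-1)
state=s2 head=-4 tape=_[y]yyyyzyyzy   (s2,y)→(s0,_,+1)
state=s0 head=-3 tape=__[y]yyyzyyzy   (s0,y)→(s2,y,-1)
state=s2 head=-4 tape=_[_]yyyyzyyzy   (s2,_)→(s1,_,-1)
state=s1 head=-5 tape=[_]_yyyyzyyzy
After 29 steps: state s1, head at -5, tape yyyyzyyzy.

state s1, head at -5, tape yyyyzyyzy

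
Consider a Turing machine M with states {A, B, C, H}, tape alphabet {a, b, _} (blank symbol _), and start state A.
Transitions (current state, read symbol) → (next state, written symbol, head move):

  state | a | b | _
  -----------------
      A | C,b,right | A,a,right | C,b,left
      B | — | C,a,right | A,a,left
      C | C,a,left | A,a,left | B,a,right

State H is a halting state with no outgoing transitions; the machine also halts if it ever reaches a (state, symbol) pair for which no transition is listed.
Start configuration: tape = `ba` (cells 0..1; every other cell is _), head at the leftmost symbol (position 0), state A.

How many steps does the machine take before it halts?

state=A head=0 tape=___[b]a__   (A,b)→(A,a,right)
state=A head=1 tape=___a[a]__   (A,a)→(C,b,right)
state=C head=2 tape=___ab[_]_   (C,_)→(B,a,right)
state=B head=3 tape=___aba[_]   (B,_)→(A,a,left)
state=A head=2 tape=___ab[a]a   (A,a)→(C,b,right)
state=C head=3 tape=___abb[a]   (C,a)→(C,a,left)
state=C head=2 tape=___ab[b]a   (C,b)→(A,a,left)
state=A head=1 tape=___a[b]aa   (A,b)→(A,a,right)
state=A head=2 tape=___aa[a]a   (A,a)→(C,b,right)
state=C head=3 tape=___aab[a]   (C,a)→(C,a,left)
state=C head=2 tape=___aa[b]a   (C,b)→(A,a,left)
state=A head=1 tape=___a[a]aa   (A,a)→(C,b,right)
state=C head=2 tape=___ab[a]a   (C,a)→(C,a,left)
state=C head=1 tape=___a[b]aa   (C,b)→(A,a,left)
state=A head=0 tape=___[a]aaa   (A,a)→(C,b,right)
state=C head=1 tape=___b[a]aa   (C,a)→(C,a,left)
state=C head=0 tape=___[b]aaa   (C,b)→(A,a,left)
state=A head=-1 tape=__[_]aaaa   (A,_)→(C,b,left)
state=C head=-2 tape=_[_]baaaa   (C,_)→(B,a,right)
state=B head=-1 tape=_a[b]aaaa   (B,b)→(C,a,right)
state=C head=0 tape=_aa[a]aaa   (C,a)→(C,a,left)
state=C head=-1 tape=_a[a]aaaa   (C,a)→(C,a,left)
state=C head=-2 tape=_[a]aaaaa   (C,a)→(C,a,left)
state=C head=-3 tape=[_]aaaaaa   (C,_)→(B,a,right)
state=B head=-2 tape=a[a]aaaaa
M halts after 24 transitions.

24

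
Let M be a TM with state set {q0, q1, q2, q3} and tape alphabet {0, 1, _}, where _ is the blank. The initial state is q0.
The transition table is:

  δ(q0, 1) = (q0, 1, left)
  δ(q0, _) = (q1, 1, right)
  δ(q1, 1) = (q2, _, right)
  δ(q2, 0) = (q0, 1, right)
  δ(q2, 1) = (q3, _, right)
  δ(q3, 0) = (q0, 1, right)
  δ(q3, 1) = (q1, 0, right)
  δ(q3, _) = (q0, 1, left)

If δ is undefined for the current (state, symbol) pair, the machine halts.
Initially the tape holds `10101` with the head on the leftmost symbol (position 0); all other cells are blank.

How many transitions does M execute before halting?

q0 | _[1]0101__   read 1 → write 1, move left, go to q0
q0 | [_]10101__   read _ → write 1, move right, go to q1
q1 | 1[1]0101__   read 1 → write _, move right, go to q2
q2 | 1_[0]101__   read 0 → write 1, move right, go to q0
q0 | 1_1[1]01__   read 1 → write 1, move left, go to q0
q0 | 1_[1]101__   read 1 → write 1, move left, go to q0
q0 | 1[_]1101__   read _ → write 1, move right, go to q1
q1 | 11[1]101__   read 1 → write _, move right, go to q2
q2 | 11_[1]01__   read 1 → write _, move right, go to q3
q3 | 11__[0]1__   read 0 → write 1, move right, go to q0
q0 | 11__1[1]__   read 1 → write 1, move left, go to q0
q0 | 11__[1]1__   read 1 → write 1, move left, go to q0
q0 | 11_[_]11__   read _ → write 1, move right, go to q1
q1 | 11_1[1]1__   read 1 → write _, move right, go to q2
q2 | 11_1_[1]__   read 1 → write _, move right, go to q3
q3 | 11_1__[_]_   read _ → write 1, move left, go to q0
q0 | 11_1_[_]1_   read _ → write 1, move right, go to q1
q1 | 11_1_1[1]_   read 1 → write _, move right, go to q2
q2 | 11_1_1_[_]
M halts after 18 transitions.

18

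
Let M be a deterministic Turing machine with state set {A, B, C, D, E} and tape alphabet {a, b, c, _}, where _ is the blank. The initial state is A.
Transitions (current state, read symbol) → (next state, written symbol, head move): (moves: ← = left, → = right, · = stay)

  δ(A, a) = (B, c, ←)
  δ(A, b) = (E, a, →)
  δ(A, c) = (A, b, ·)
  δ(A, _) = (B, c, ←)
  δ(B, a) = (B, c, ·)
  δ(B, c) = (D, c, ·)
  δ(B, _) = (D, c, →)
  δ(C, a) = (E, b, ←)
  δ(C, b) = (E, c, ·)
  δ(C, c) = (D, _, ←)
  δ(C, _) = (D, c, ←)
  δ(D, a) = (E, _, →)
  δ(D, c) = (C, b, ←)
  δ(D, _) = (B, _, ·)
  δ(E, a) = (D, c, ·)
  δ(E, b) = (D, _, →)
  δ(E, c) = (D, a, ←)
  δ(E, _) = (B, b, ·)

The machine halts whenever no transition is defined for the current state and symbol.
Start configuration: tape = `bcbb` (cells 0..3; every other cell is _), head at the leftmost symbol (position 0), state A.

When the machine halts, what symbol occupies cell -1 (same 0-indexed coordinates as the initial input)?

c

A | __[b]cbb   read b → write a, move →, go to E
E | __a[c]bb   read c → write a, move ←, go to D
D | __[a]abb   read a → write _, move →, go to E
E | ___[a]bb   read a → write c, move ·, go to D
D | ___[c]bb   read c → write b, move ←, go to C
C | __[_]bbb   read _ → write c, move ←, go to D
D | _[_]cbbb   read _ → write _, move ·, go to B
B | _[_]cbbb   read _ → write c, move →, go to D
D | _c[c]bbb   read c → write b, move ←, go to C
C | _[c]bbbb   read c → write _, move ←, go to D
D | [_]_bbbb   read _ → write _, move ·, go to B
B | [_]_bbbb   read _ → write c, move →, go to D
D | c[_]bbbb   read _ → write _, move ·, go to B
B | c[_]bbbb   read _ → write c, move →, go to D
D | cc[b]bbb
Cell -1 holds c when M halts.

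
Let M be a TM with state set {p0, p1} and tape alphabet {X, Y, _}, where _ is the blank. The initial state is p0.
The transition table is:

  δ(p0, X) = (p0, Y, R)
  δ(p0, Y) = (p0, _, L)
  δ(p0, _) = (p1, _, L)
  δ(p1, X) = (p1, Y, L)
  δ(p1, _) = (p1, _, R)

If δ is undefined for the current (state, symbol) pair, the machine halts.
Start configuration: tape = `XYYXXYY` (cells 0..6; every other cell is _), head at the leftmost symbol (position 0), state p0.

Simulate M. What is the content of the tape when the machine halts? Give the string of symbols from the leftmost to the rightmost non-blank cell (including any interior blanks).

p0 | __[X]YYXXYY   read X → write Y, move R, go to p0
p0 | __Y[Y]YXXYY   read Y → write _, move L, go to p0
p0 | __[Y]_YXXYY   read Y → write _, move L, go to p0
p0 | _[_]__YXXYY   read _ → write _, move L, go to p1
p1 | [_]___YXXYY   read _ → write _, move R, go to p1
p1 | _[_]__YXXYY   read _ → write _, move R, go to p1
p1 | __[_]_YXXYY   read _ → write _, move R, go to p1
p1 | ___[_]YXXYY   read _ → write _, move R, go to p1
p1 | ____[Y]XXYY
The non-blank tape span at halt is YXXYY.

YXXYY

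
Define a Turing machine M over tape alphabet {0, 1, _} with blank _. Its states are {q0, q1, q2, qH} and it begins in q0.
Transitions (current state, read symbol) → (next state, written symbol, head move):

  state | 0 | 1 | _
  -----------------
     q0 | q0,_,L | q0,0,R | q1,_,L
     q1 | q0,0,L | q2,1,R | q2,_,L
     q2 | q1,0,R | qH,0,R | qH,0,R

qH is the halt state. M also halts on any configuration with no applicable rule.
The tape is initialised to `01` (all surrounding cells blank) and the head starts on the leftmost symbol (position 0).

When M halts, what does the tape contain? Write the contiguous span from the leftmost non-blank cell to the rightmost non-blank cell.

state=q0 head=0 tape=___[0]1   (q0,0)→(q0,_,L)
state=q0 head=-1 tape=__[_]_1   (q0,_)→(q1,_,L)
state=q1 head=-2 tape=_[_]__1   (q1,_)→(q2,_,L)
state=q2 head=-3 tape=[_]___1   (q2,_)→(qH,0,R)
state=qH head=-2 tape=0[_]__1
The non-blank tape span at halt is 0___1.

0___1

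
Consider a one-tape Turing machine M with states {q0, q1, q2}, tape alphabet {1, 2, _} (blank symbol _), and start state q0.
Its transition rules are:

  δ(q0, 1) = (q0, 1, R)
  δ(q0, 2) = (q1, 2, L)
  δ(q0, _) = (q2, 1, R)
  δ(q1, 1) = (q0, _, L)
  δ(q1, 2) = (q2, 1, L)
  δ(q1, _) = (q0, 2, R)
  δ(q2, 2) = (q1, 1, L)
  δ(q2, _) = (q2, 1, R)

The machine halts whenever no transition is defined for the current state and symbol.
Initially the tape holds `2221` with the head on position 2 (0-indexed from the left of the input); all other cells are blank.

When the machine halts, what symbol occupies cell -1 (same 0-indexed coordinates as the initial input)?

2

q0 | _22[2]1   read 2 → write 2, move L, go to q1
q1 | _2[2]21   read 2 → write 1, move L, go to q2
q2 | _[2]121   read 2 → write 1, move L, go to q1
q1 | [_]1121   read _ → write 2, move R, go to q0
q0 | 2[1]121   read 1 → write 1, move R, go to q0
q0 | 21[1]21   read 1 → write 1, move R, go to q0
q0 | 211[2]1   read 2 → write 2, move L, go to q1
q1 | 21[1]21   read 1 → write _, move L, go to q0
q0 | 2[1]_21   read 1 → write 1, move R, go to q0
q0 | 21[_]21   read _ → write 1, move R, go to q2
q2 | 211[2]1   read 2 → write 1, move L, go to q1
q1 | 21[1]11   read 1 → write _, move L, go to q0
q0 | 2[1]_11   read 1 → write 1, move R, go to q0
q0 | 21[_]11   read _ → write 1, move R, go to q2
q2 | 211[1]1
Cell -1 holds 2 when M halts.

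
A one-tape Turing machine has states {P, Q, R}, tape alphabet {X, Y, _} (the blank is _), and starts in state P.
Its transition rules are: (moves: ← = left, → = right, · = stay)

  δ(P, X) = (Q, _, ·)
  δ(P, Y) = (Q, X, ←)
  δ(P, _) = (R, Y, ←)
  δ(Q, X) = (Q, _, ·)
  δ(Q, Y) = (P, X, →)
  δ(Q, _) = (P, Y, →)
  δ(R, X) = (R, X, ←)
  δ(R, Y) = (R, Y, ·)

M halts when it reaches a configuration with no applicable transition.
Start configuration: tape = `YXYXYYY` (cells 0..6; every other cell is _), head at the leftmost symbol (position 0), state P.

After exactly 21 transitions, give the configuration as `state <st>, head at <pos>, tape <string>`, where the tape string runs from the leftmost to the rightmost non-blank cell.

state Q, head at 5, tape YYXYXXYX

P | _[Y]XYXYYY   read Y → write X, move ←, go to Q
Q | [_]XXYXYYY   read _ → write Y, move →, go to P
P | Y[X]XYXYYY   read X → write _, move ·, go to Q
Q | Y[_]XYXYYY   read _ → write Y, move →, go to P
P | YY[X]YXYYY   read X → write _, move ·, go to Q
Q | YY[_]YXYYY   read _ → write Y, move →, go to P
P | YYY[Y]XYYY   read Y → write X, move ←, go to Q
Q | YY[Y]XXYYY   read Y → write X, move →, go to P
P | YYX[X]XYYY   read X → write _, move ·, go to Q
Q | YYX[_]XYYY   read _ → write Y, move →, go to P
P | YYXY[X]YYY   read X → write _, move ·, go to Q
Q | YYXY[_]YYY   read _ → write Y, move →, go to P
P | YYXYY[Y]YY   read Y → write X, move ←, go to Q
Q | YYXY[Y]XYY   read Y → write X, move →, go to P
P | YYXYX[X]YY   read X → write _, move ·, go to Q
Q | YYXYX[_]YY   read _ → write Y, move →, go to P
P | YYXYXY[Y]Y   read Y → write X, move ←, go to Q
Q | YYXYX[Y]XY   read Y → write X, move →, go to P
P | YYXYXX[X]Y   read X → write _, move ·, go to Q
Q | YYXYXX[_]Y   read _ → write Y, move →, go to P
P | YYXYXXY[Y]   read Y → write X, move ←, go to Q
Q | YYXYXX[Y]X
After 21 steps: state Q, head at 5, tape YYXYXXYX.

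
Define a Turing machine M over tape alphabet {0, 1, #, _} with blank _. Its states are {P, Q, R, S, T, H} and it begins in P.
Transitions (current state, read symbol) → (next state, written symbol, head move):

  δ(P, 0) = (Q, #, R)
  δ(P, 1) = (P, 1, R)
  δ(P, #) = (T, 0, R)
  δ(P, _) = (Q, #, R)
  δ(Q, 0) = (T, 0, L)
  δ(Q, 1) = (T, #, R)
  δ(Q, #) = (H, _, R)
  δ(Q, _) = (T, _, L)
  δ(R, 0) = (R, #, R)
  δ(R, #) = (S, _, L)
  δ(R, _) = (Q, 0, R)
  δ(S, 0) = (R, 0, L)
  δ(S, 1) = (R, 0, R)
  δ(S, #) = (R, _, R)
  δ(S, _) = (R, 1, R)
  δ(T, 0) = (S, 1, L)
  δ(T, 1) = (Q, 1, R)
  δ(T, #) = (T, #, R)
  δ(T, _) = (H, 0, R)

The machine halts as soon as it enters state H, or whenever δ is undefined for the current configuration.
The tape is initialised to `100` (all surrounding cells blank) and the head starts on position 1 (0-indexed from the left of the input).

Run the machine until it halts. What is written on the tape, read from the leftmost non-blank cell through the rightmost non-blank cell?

1_1

P | 1[0]0   read 0 → write #, move R, go to Q
Q | 1#[0]   read 0 → write 0, move L, go to T
T | 1[#]0   read # → write #, move R, go to T
T | 1#[0]   read 0 → write 1, move L, go to S
S | 1[#]1   read # → write _, move R, go to R
R | 1_[1]
The non-blank tape span at halt is 1_1.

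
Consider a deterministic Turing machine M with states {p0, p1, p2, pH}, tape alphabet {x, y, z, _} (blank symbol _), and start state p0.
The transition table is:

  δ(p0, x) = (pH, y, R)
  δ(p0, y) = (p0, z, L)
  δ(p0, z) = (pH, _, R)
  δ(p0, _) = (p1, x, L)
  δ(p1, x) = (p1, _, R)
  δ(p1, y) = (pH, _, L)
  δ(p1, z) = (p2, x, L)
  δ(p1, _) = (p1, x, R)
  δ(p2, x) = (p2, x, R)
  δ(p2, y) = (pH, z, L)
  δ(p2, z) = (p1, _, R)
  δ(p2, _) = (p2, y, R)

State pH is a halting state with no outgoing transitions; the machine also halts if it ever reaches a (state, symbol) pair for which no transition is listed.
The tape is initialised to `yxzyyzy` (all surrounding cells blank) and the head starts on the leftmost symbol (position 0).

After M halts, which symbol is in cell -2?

x

p0 | __[y]xzyyzy   read y → write z, move L, go to p0
p0 | _[_]zxzyyzy   read _ → write x, move L, go to p1
p1 | [_]xzxzyyzy   read _ → write x, move R, go to p1
p1 | x[x]zxzyyzy   read x → write _, move R, go to p1
p1 | x_[z]xzyyzy   read z → write x, move L, go to p2
p2 | x[_]xxzyyzy   read _ → write y, move R, go to p2
p2 | xy[x]xzyyzy   read x → write x, move R, go to p2
p2 | xyx[x]zyyzy   read x → write x, move R, go to p2
p2 | xyxx[z]yyzy   read z → write _, move R, go to p1
p1 | xyxx_[y]yzy   read y → write _, move L, go to pH
pH | xyxx[_]_yzy
Cell -2 holds x when M halts.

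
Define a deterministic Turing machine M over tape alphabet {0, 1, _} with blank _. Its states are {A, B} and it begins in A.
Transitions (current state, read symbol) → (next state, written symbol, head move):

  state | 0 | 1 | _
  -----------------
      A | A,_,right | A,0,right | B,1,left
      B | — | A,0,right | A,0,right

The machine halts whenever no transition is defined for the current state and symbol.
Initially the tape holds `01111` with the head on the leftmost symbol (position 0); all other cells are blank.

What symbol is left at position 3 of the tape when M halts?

state=A head=0 tape=[0]1111_   (A,0)→(A,_,right)
state=A head=1 tape=_[1]111_   (A,1)→(A,0,right)
state=A head=2 tape=_0[1]11_   (A,1)→(A,0,right)
state=A head=3 tape=_00[1]1_   (A,1)→(A,0,right)
state=A head=4 tape=_000[1]_   (A,1)→(A,0,right)
state=A head=5 tape=_0000[_]   (A,_)→(B,1,left)
state=B head=4 tape=_000[0]1
Cell 3 holds 0 when M halts.

0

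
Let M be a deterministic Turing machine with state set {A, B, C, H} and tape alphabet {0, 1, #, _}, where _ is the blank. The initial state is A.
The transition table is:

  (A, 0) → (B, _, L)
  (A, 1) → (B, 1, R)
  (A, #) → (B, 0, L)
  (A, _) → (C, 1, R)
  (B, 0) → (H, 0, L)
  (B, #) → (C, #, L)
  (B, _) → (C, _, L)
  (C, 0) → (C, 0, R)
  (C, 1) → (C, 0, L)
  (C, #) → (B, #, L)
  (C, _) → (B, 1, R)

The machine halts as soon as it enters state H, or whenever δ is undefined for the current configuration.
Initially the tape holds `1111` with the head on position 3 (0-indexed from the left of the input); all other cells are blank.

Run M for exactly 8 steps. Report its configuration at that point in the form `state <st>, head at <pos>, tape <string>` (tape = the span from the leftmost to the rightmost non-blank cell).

state H, head at -1, tape 10000

A | _111[1]_   read 1 → write 1, move R, go to B
B | _1111[_]   read _ → write _, move L, go to C
C | _111[1]_   read 1 → write 0, move L, go to C
C | _11[1]0_   read 1 → write 0, move L, go to C
C | _1[1]00_   read 1 → write 0, move L, go to C
C | _[1]000_   read 1 → write 0, move L, go to C
C | [_]0000_   read _ → write 1, move R, go to B
B | 1[0]000_   read 0 → write 0, move L, go to H
H | [1]0000_
After 8 steps: state H, head at -1, tape 10000.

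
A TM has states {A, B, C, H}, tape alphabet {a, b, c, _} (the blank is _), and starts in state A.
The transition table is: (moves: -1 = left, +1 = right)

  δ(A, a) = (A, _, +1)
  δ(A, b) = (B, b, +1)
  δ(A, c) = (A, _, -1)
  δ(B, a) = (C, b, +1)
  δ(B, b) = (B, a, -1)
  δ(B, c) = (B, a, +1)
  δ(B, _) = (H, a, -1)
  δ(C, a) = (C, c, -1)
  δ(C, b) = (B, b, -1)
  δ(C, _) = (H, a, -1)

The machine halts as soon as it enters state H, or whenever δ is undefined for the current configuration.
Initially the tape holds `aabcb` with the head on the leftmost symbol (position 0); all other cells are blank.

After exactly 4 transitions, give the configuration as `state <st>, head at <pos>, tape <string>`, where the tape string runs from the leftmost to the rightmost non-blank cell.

state=A head=0 tape=[a]abcb   (A,a)→(A,_,+1)
state=A head=1 tape=_[a]bcb   (A,a)→(A,_,+1)
state=A head=2 tape=__[b]cb   (A,b)→(B,b,+1)
state=B head=3 tape=__b[c]b   (B,c)→(B,a,+1)
state=B head=4 tape=__ba[b]
After 4 steps: state B, head at 4, tape bab.

state B, head at 4, tape bab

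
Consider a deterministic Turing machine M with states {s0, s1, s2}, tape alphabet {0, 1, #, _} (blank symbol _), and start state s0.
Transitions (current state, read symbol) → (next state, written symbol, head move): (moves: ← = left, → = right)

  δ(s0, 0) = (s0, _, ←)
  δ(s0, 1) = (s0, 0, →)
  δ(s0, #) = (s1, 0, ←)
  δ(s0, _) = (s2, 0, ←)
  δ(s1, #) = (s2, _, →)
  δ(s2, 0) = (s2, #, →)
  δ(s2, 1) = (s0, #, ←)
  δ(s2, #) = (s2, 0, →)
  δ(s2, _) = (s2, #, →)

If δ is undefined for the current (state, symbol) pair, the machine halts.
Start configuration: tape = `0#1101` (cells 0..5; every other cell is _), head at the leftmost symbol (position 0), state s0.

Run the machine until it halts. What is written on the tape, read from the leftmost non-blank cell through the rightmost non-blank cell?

#__##00#

state=s0 head=0 tape=__[0]#1101   (s0,0)→(s0,_,←)
state=s0 head=-1 tape=_[_]_#1101   (s0,_)→(s2,0,←)
state=s2 head=-2 tape=[_]0_#1101   (s2,_)→(s2,#,→)
state=s2 head=-1 tape=#[0]_#1101   (s2,0)→(s2,#,→)
state=s2 head=0 tape=##[_]#1101   (s2,_)→(s2,#,→)
state=s2 head=1 tape=###[#]1101   (s2,#)→(s2,0,→)
state=s2 head=2 tape=###0[1]101   (s2,1)→(s0,#,←)
state=s0 head=1 tape=###[0]#101   (s0,0)→(s0,_,←)
state=s0 head=0 tape=##[#]_#101   (s0,#)→(s1,0,←)
state=s1 head=-1 tape=#[#]0_#101   (s1,#)→(s2,_,→)
state=s2 head=0 tape=#_[0]_#101   (s2,0)→(s2,#,→)
state=s2 head=1 tape=#_#[_]#101   (s2,_)→(s2,#,→)
state=s2 head=2 tape=#_##[#]101   (s2,#)→(s2,0,→)
state=s2 head=3 tape=#_##0[1]01   (s2,1)→(s0,#,←)
state=s0 head=2 tape=#_##[0]#01   (s0,0)→(s0,_,←)
state=s0 head=1 tape=#_#[#]_#01   (s0,#)→(s1,0,←)
state=s1 head=0 tape=#_[#]0_#01   (s1,#)→(s2,_,→)
state=s2 head=1 tape=#__[0]_#01   (s2,0)→(s2,#,→)
state=s2 head=2 tape=#__#[_]#01   (s2,_)→(s2,#,→)
state=s2 head=3 tape=#__##[#]01   (s2,#)→(s2,0,→)
state=s2 head=4 tape=#__##0[0]1   (s2,0)→(s2,#,→)
state=s2 head=5 tape=#__##0#[1]   (s2,1)→(s0,#,←)
state=s0 head=4 tape=#__##0[#]#   (s0,#)→(s1,0,←)
state=s1 head=3 tape=#__##[0]0#
The non-blank tape span at halt is #__##00#.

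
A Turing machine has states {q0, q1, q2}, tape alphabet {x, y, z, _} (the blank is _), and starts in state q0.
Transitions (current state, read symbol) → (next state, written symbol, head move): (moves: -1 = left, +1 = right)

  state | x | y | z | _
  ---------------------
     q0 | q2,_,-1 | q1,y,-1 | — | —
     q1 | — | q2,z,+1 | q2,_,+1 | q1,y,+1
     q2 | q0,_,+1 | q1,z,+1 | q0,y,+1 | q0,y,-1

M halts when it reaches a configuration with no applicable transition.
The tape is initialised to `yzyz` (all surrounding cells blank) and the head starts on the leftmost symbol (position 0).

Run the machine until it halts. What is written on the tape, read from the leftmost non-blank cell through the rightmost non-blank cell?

state=q0 head=0 tape=_[y]zyz_   (q0,y)→(q1,y,-1)
state=q1 head=-1 tape=[_]yzyz_   (q1,_)→(q1,y,+1)
state=q1 head=0 tape=y[y]zyz_   (q1,y)→(q2,z,+1)
state=q2 head=1 tape=yz[z]yz_   (q2,z)→(q0,y,+1)
state=q0 head=2 tape=yzy[y]z_   (q0,y)→(q1,y,-1)
state=q1 head=1 tape=yz[y]yz_   (q1,y)→(q2,z,+1)
state=q2 head=2 tape=yzz[y]z_   (q2,y)→(q1,z,+1)
state=q1 head=3 tape=yzzz[z]_   (q1,z)→(q2,_,+1)
state=q2 head=4 tape=yzzz_[_]   (q2,_)→(q0,y,-1)
state=q0 head=3 tape=yzzz[_]y
The non-blank tape span at halt is yzzz_y.

yzzz_y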